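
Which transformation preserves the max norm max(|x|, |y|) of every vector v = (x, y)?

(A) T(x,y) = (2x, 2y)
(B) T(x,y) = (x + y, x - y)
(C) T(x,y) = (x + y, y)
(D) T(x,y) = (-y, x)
D

A transformation preserves a norm if ||T(v)|| = ||v|| for every v; a single vector where the norm changes rules an option out.

(A) T(x,y) = (2x, 2y): v = (1, 0) has norm max(|1|, |0|) = 1, but T(v) = (2, 0) has norm 2 -- not preserved.
(B) T(x,y) = (x + y, x - y): v = (1, 1) has norm max(|1|, |1|) = 1, but T(v) = (2, 0) has norm 2 -- not preserved.
(C) T(x,y) = (x + y, y): v = (1, 1) has norm max(|1|, |1|) = 1, but T(v) = (2, 1) has norm 2 -- not preserved.
(D) T(x,y) = (-y, x): preserves the norm -- it only permutes the coordinates and/or flips signs, which leaves max(|x|, |y|) unchanged.

Therefore the answer is (D).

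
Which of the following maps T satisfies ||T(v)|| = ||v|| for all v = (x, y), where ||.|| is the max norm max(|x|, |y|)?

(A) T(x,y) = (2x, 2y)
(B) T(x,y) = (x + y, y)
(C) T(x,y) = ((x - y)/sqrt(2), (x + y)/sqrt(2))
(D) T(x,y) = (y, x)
D

A transformation preserves a norm if ||T(v)|| = ||v|| for every v; a single vector where the norm changes rules an option out.

(A) T(x,y) = (2x, 2y): v = (1, 0) has norm max(|1|, |0|) = 1, but T(v) = (2, 0) has norm 2 -- not preserved.
(B) T(x,y) = (x + y, y): v = (1, 1) has norm max(|1|, |1|) = 1, but T(v) = (2, 1) has norm 2 -- not preserved.
(C) T(x,y) = ((x - y)/sqrt(2), (x + y)/sqrt(2)): v = (1, 0) has norm max(|1|, |0|) = 1, but T(v) = (sqrt(2)/2, sqrt(2)/2) has norm sqrt(2)/2 -- not preserved.
(D) T(x,y) = (y, x): preserves the norm -- it only permutes the coordinates and/or flips signs, which leaves max(|x|, |y|) unchanged.

Therefore the answer is (D).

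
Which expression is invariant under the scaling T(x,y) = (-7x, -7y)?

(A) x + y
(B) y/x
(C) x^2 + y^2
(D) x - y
B

Under the uniform scaling T(x,y) = (-7x, -7y):
Substitute the transformed coordinates into each option and compare with the original:
(A) x + y  ->  (-7x) + (-7y) = -7x - 7y   [differs from x + y: not invariant]
(B) y/x  ->  (-7y)/(-7x) = y/x   [equals y/x: invariant]
(C) x^2 + y^2  ->  (-7x)^2 + (-7y)^2 = 49x^2 + 49y^2   [differs from x^2 + y^2: not invariant]
(D) x - y  ->  (-7x) - (-7y) = -7x + 7y   [differs from x - y: not invariant]

Only option (B), y/x, is unchanged by the transformation.
The common factor -7 cancels in a ratio of coordinates, while sums, products and sums of squares pick up factors of -7 or 49.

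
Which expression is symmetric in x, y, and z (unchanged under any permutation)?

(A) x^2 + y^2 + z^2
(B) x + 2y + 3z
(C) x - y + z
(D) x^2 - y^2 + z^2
A

A symmetric expression is unchanged when the variables are permuted; here the transformation to test is the swap (x, y) -> (y, x).
A symmetric expression must survive every permutation; the single swap x <-> y already eliminates the distractors, and the keyed expression is also unchanged by x <-> z and y <-> z (each variable enters it in exactly the same way).
Substitute the transformed coordinates into each option and compare with the original:
(A) x^2 + y^2 + z^2  ->  (y)^2 + (x)^2 + z^2 = x^2 + y^2 + z^2   [equals x^2 + y^2 + z^2: invariant]
(B) x + 2y + 3z  ->  (y) + 2(x) + 3z = 2x + y + 3z   [differs from x + 2y + 3z: not invariant]
(C) x - y + z  ->  (y) - (x) + z = -x + y + z   [differs from x - y + z: not invariant]
(D) x^2 - y^2 + z^2  ->  (y)^2 - (x)^2 + z^2 = -x^2 + y^2 + z^2   [differs from x^2 - y^2 + z^2: not invariant]

Only option (A), x^2 + y^2 + z^2, is unchanged by the transformation.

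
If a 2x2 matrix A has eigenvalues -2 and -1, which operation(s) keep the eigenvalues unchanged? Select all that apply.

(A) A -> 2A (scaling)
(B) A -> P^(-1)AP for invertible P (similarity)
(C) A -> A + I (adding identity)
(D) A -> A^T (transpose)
B and D

Eigenvalues are preserved by:
1. Similarity transformations: A -> P^(-1)AP (same characteristic polynomial)
2. Transpose: A^T has the same eigenvalues as A

Eigenvalues are NOT preserved by:
- Adding identity: eigenvalues become -2+1, -1+1
- Scaling: eigenvalues become -4, -2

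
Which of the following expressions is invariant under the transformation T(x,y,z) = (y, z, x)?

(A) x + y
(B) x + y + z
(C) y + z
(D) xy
B

Apply T(x,y,z) = (y, z, x) to each option, i.e. replace (x, y, z) by the transformed coordinates.
Substitute the transformed coordinates into each option and compare with the original:
(A) x + y  ->  (y) + (z) = y + z   [differs from x + y: not invariant]
(B) x + y + z  ->  (y) + (z) + (x) = x + y + z   [equals x + y + z: invariant]
(C) y + z  ->  (z) + (x) = x + z   [differs from y + z: not invariant]
(D) xy  ->  (y)(z) = yz   [differs from xy: not invariant]

Only option (B), x + y + z, is unchanged by the transformation.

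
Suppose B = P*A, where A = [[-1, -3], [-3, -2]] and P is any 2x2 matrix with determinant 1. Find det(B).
-7

By the multiplicative property of determinants, det(B) = det(P*A) = det(P) * det(A) = det(A),
so the determinant is invariant under multiplication by any determinant-1 matrix; we just need det(A).

det(A) = (-1)(-2) - (-3)(-3) = 2 - 9 = -7

Therefore det(B) = 1 * (-7) = -7.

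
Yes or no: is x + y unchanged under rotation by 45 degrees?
No

Applying rotation by 45 degrees: x' = x*cos(45 degrees) - y*sin(45 degrees) = sqrt(2)x/2 - sqrt(2)y/2, y' = x*sin(45 degrees) + y*cos(45 degrees) = sqrt(2)x/2 + sqrt(2)y/2

Substituting into x + y:
(sqrt(2)x/2 - sqrt(2)y/2) + (sqrt(2)x/2 + sqrt(2)y/2)
= sqrt(2)x

This differs from the original expression x + y, so it is NOT invariant.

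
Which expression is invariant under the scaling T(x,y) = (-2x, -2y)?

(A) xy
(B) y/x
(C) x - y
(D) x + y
B

Under the uniform scaling T(x,y) = (-2x, -2y):
Substitute the transformed coordinates into each option and compare with the original:
(A) xy  ->  (-2x)(-2y) = 4xy   [differs from xy: not invariant]
(B) y/x  ->  (-2y)/(-2x) = y/x   [equals y/x: invariant]
(C) x - y  ->  (-2x) - (-2y) = -2x + 2y   [differs from x - y: not invariant]
(D) x + y  ->  (-2x) + (-2y) = -2x - 2y   [differs from x + y: not invariant]

Only option (B), y/x, is unchanged by the transformation.
The common factor -2 cancels in a ratio of coordinates, while sums, products and sums of squares pick up factors of -2 or 4.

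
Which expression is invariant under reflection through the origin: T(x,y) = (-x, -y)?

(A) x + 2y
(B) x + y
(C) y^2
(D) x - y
C

The map is reflection through the origin: T(x,y) = (-x, -y).
Substitute the transformed coordinates into each option and compare with the original:
(A) x + 2y  ->  (-x) + 2(-y) = -x - 2y   [differs from x + 2y: not invariant]
(B) x + y  ->  (-x) + (-y) = -x - y   [differs from x + y: not invariant]
(C) y^2  ->  (-y)^2 = y^2   [equals y^2: invariant]
(D) x - y  ->  (-x) - (-y) = -x + y   [differs from x - y: not invariant]

Only option (C), y^2, is unchanged by the transformation.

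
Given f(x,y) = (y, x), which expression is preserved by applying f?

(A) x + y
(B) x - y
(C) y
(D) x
A

For f(x,y) = (y, x):
After applying f: x' = y, y' = x. So x' + y' = y + x = x + y.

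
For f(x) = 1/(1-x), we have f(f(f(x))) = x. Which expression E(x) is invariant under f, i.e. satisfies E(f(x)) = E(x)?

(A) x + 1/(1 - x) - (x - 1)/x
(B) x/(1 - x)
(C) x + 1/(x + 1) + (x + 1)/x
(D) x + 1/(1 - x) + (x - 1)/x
D

Replace x by f(x) = 1/(1 - x) in each option and simplify. As a quick numerical cross-check, also compare E(4) with E(f(4)) = E(-1/3).

(A) x + 1/(1 - x) - (x - 1)/x  ->  (1/(1 - x)) + 1/(1 - (1/(1 - x))) - ((1/(1 - x)) - 1)/(1/(1 - x)) = (x^2(1 - x) - x + (x - 1)^2)/(x(x - 1)); check: E(4) = 35/12 but E(-1/3) = -43/12.   [not invariant]
(B) x/(1 - x)  ->  (1/(1 - x))/(1 - (1/(1 - x))) = -1/x; check: E(4) = -4/3 but E(-1/3) = -1/4.   [not invariant]
(C) x + 1/(x + 1) + (x + 1)/x  ->  (1/(1 - x)) + 1/((1/(1 - x)) + 1) + ((1/(1 - x)) + 1)/(1/(1 - x)) = (-x^3 + 6x^2 - 11x + 7)/(x^2 - 3x + 2); check: E(4) = 109/20 but E(-1/3) = -5/6.   [not invariant]
(D) x + 1/(1 - x) + (x - 1)/x  ->  (1/(1 - x)) + 1/(1 - (1/(1 - x))) + ((1/(1 - x)) - 1)/(1/(1 - x)), which simplifies back to x + 1/(1 - x) + (x - 1)/x; check: E(4) = 53/12, E(-1/3) = 53/12.   [invariant]

Only (D) is unchanged. Indeed f(f(x)) = 1/(1 - 1/(1-x)) = (1-x)/(-x) = (x-1)/x, so E(x) = x + f(x) + f(f(x)) is the sum over the whole 3-cycle; applying f just permutes the three terms cyclically (x -> f(x) -> f(f(x)) -> x), leaving the sum unchanged.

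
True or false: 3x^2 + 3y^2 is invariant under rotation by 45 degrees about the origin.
True

Applying rotation by 45 degrees: x' = x*cos(45 degrees) - y*sin(45 degrees) = sqrt(2)x/2 - sqrt(2)y/2, y' = x*sin(45 degrees) + y*cos(45 degrees) = sqrt(2)x/2 + sqrt(2)y/2

Substituting into 3x^2 + 3y^2:
3(sqrt(2)x/2 - sqrt(2)y/2)^2 + 3(sqrt(2)x/2 + sqrt(2)y/2)^2
= 3x^2 + 3y^2

This equals the original expression 3x^2 + 3y^2, so it IS invariant.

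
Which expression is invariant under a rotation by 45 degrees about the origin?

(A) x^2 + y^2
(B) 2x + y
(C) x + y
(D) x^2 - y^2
A

A rotation by 45 degrees sends (x, y) to (sqrt(2)x/2 - sqrt(2)y/2, sqrt(2)x/2 + sqrt(2)y/2).
Substitute the transformed coordinates into each option and compare with the original:
(A) x^2 + y^2  ->  (sqrt(2)x/2 - sqrt(2)y/2)^2 + (sqrt(2)x/2 + sqrt(2)y/2)^2 = x^2 + y^2   [equals x^2 + y^2: invariant]
(B) 2x + y  ->  2(sqrt(2)x/2 - sqrt(2)y/2) + (sqrt(2)x/2 + sqrt(2)y/2) = 3sqrt(2)x/2 - sqrt(2)y/2   [differs from 2x + y: not invariant]
(C) x + y  ->  (sqrt(2)x/2 - sqrt(2)y/2) + (sqrt(2)x/2 + sqrt(2)y/2) = sqrt(2)x   [differs from x + y: not invariant]
(D) x^2 - y^2  ->  (sqrt(2)x/2 - sqrt(2)y/2)^2 - (sqrt(2)x/2 + sqrt(2)y/2)^2 = -2xy   [differs from x^2 - y^2: not invariant]

Only option (A), x^2 + y^2, is unchanged by the transformation.
Geometrically, x^2 + y^2 is the squared distance from the origin, which every rotation about the origin preserves.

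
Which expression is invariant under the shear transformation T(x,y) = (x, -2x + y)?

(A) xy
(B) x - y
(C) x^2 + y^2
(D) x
D

Under the shear T(x,y) = (x, -2x + y):
Substitute the transformed coordinates into each option and compare with the original:
(A) xy  ->  (x)(-2x + y) = -2x^2 + xy   [differs from xy: not invariant]
(B) x - y  ->  (x) - (-2x + y) = 3x - y   [differs from x - y: not invariant]
(C) x^2 + y^2  ->  (x)^2 + (-2x + y)^2 = 5x^2 - 4xy + y^2   [differs from x^2 + y^2: not invariant]
(D) x  ->  (x) = x   [equals x: invariant]

Only option (D), x, is unchanged by the transformation.
A vertical shear moves points parallel to the y-axis, so the x-coordinate (and any function of x alone) is unchanged.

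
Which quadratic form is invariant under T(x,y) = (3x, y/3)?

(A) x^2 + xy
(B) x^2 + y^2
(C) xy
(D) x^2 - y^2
C

T multiplies x by 3 and divides y by 3.
Substitute the transformed coordinates into each option and compare with the original:
(A) x^2 + xy  ->  (3x)^2 + (3x)(y/3) = 9x^2 + xy   [differs from x^2 + xy: not invariant]
(B) x^2 + y^2  ->  (3x)^2 + (y/3)^2 = 9x^2 + y^2/9   [differs from x^2 + y^2: not invariant]
(C) xy  ->  (3x)(y/3) = xy   [equals xy: invariant]
(D) x^2 - y^2  ->  (3x)^2 - (y/3)^2 = 9x^2 - y^2/9   [differs from x^2 - y^2: not invariant]

Only option (C), xy, is unchanged by the transformation.
The factors 3 and 1/3 cancel only in the pure product xy.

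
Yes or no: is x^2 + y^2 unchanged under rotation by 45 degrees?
Yes

Applying rotation by 45 degrees: x' = x*cos(45 degrees) - y*sin(45 degrees) = sqrt(2)x/2 - sqrt(2)y/2, y' = x*sin(45 degrees) + y*cos(45 degrees) = sqrt(2)x/2 + sqrt(2)y/2

Substituting into x^2 + y^2:
(sqrt(2)x/2 - sqrt(2)y/2)^2 + (sqrt(2)x/2 + sqrt(2)y/2)^2
= x^2 + y^2

This equals the original expression x^2 + y^2, so it IS invariant.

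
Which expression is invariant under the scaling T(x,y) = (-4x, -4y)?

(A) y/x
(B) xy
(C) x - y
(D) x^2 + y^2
A

Under the uniform scaling T(x,y) = (-4x, -4y):
Substitute the transformed coordinates into each option and compare with the original:
(A) y/x  ->  (-4y)/(-4x) = y/x   [equals y/x: invariant]
(B) xy  ->  (-4x)(-4y) = 16xy   [differs from xy: not invariant]
(C) x - y  ->  (-4x) - (-4y) = -4x + 4y   [differs from x - y: not invariant]
(D) x^2 + y^2  ->  (-4x)^2 + (-4y)^2 = 16x^2 + 16y^2   [differs from x^2 + y^2: not invariant]

Only option (A), y/x, is unchanged by the transformation.
The common factor -4 cancels in a ratio of coordinates, while sums, products and sums of squares pick up factors of -4 or 16.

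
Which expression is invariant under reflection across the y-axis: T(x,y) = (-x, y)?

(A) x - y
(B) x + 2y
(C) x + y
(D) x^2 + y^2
D

The map is reflection across the y-axis: T(x,y) = (-x, y).
Substitute the transformed coordinates into each option and compare with the original:
(A) x - y  ->  (-x) - (y) = -x - y   [differs from x - y: not invariant]
(B) x + 2y  ->  (-x) + 2(y) = -x + 2y   [differs from x + 2y: not invariant]
(C) x + y  ->  (-x) + (y) = -x + y   [differs from x + y: not invariant]
(D) x^2 + y^2  ->  (-x)^2 + (y)^2 = x^2 + y^2   [equals x^2 + y^2: invariant]

Only option (D), x^2 + y^2, is unchanged by the transformation.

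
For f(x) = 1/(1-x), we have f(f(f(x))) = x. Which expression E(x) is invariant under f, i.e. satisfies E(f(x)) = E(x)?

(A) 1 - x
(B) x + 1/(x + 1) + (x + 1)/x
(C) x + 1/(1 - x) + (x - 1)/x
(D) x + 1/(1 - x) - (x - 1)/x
C

Replace x by f(x) = 1/(1 - x) in each option and simplify. As a quick numerical cross-check, also compare E(5) with E(f(5)) = E(-1/4).

(A) 1 - x  ->  1 - (1/(1 - x)) = x/(x - 1); check: E(5) = -4 but E(-1/4) = 5/4.   [not invariant]
(B) x + 1/(x + 1) + (x + 1)/x  ->  (1/(1 - x)) + 1/((1/(1 - x)) + 1) + ((1/(1 - x)) + 1)/(1/(1 - x)) = (-x^3 + 6x^2 - 11x + 7)/(x^2 - 3x + 2); check: E(5) = 191/30 but E(-1/4) = -23/12.   [not invariant]
(C) x + 1/(1 - x) + (x - 1)/x  ->  (1/(1 - x)) + 1/(1 - (1/(1 - x))) + ((1/(1 - x)) - 1)/(1/(1 - x)), which simplifies back to x + 1/(1 - x) + (x - 1)/x; check: E(5) = 111/20, E(-1/4) = 111/20.   [invariant]
(D) x + 1/(1 - x) - (x - 1)/x  ->  (1/(1 - x)) + 1/(1 - (1/(1 - x))) - ((1/(1 - x)) - 1)/(1/(1 - x)) = (x^2(1 - x) - x + (x - 1)^2)/(x(x - 1)); check: E(5) = 79/20 but E(-1/4) = -89/20.   [not invariant]

Only (C) is unchanged. Indeed f(f(x)) = 1/(1 - 1/(1-x)) = (1-x)/(-x) = (x-1)/x, so E(x) = x + f(x) + f(f(x)) is the sum over the whole 3-cycle; applying f just permutes the three terms cyclically (x -> f(x) -> f(f(x)) -> x), leaving the sum unchanged.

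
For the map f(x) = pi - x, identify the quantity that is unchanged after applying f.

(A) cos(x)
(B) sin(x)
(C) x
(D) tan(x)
B

For f(x) = pi - x:
sin(pi - x) = sin(x), so sine is invariant under this transformation.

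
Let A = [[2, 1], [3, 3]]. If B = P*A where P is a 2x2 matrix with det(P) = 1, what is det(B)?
3

By the multiplicative property of determinants, det(B) = det(P*A) = det(P) * det(A) = det(A),
so the determinant is invariant under multiplication by any determinant-1 matrix; we just need det(A).

det(A) = (2)(3) - (1)(3) = 6 - 3 = 3

Therefore det(B) = 1 * 3 = 3.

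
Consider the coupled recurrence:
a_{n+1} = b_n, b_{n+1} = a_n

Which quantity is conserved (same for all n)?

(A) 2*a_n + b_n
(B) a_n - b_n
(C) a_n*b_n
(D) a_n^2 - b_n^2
C

Replace a_n by a_{n+1} = b_n and b_n by b_{n+1} = a_n in each option and simplify:
(A) 2*a_n + b_n  ->  2*(b_n) + (a_n) = a_n + 2*b_n   [not conserved]
(B) a_n - b_n  ->  (b_n) - (a_n) = -a_n + b_n   [not conserved]
(C) a_n*b_n  ->  (b_n)*(a_n) = a_n*b_n   [conserved]
(D) a_n^2 - b_n^2  ->  (b_n)^2 - (a_n)^2 = -a_n^2 + b_n^2   [not conserved]

Only (C) a_n*b_n returns to itself after one step, so it is the conserved quantity.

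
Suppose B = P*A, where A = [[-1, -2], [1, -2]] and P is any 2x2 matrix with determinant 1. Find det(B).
4

By the multiplicative property of determinants, det(B) = det(P*A) = det(P) * det(A) = det(A),
so the determinant is invariant under multiplication by any determinant-1 matrix; we just need det(A).

det(A) = (-1)(-2) - (-2)(1) = 2 - (-2) = 4

Therefore det(B) = 1 * 4 = 4.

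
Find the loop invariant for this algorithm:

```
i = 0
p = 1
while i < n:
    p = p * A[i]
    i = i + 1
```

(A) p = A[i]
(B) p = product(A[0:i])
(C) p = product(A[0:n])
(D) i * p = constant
B

A loop invariant must hold before the first iteration and be re-established by every execution of the body.

(B) p = product(A[0:i]): Initially i = 0 and p = 1 = product of the empty slice A[0:0]. If p = product(A[0:i]) holds at the top of an iteration, the body sets p to product(A[0:i]) * A[i] = product(A[0:i+1]) and then i to i+1, so the property is restored. At exit i = n, giving p = product(A[0:n]).

The other options fail:
(A) p = A[i]: after the first iteration p = A[0] but i = 1; in general p is a product of several elements, not a single one.
(C) p = product(A[0:n]): false before the loop (p = 1, not the full product) -- it only becomes true at exit.
(D) i * p = constant: initially i * p = 0, but after one iteration it is 1 * A[0], which is nonzero in general.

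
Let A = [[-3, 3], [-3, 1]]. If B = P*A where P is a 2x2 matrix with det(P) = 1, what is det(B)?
6

By the multiplicative property of determinants, det(B) = det(P*A) = det(P) * det(A) = det(A),
so the determinant is invariant under multiplication by any determinant-1 matrix; we just need det(A).

det(A) = (-3)(1) - (3)(-3) = -3 - (-9) = 6

Therefore det(B) = 1 * 6 = 6.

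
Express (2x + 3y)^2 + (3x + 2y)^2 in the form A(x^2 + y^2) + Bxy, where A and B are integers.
13(x^2 + y^2) + 24xy

Expanding: (2x + 3y)^2 = 4x^2 + 12xy + 9y^2
(3x + 2y)^2 = 9x^2 + 12xy + 4y^2
Sum = (4+9)(x^2+y^2) + 24xy = 13(x^2 + y^2) + 24xy
This is symmetric in x and y.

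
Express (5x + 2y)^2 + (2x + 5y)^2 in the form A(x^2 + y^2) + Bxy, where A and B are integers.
29(x^2 + y^2) + 40xy

Expanding: (5x + 2y)^2 = 25x^2 + 20xy + 4y^2
(2x + 5y)^2 = 4x^2 + 20xy + 25y^2
Sum = (25+4)(x^2+y^2) + 40xy = 29(x^2 + y^2) + 40xy
This is symmetric in x and y.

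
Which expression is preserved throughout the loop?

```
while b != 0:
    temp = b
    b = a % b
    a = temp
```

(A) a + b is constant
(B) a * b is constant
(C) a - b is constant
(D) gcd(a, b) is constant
D

A loop invariant must hold before the first iteration and be re-established by every execution of the body.

(D) gcd(a, b) is constant: One iteration replaces (a, b) by (b, a mod b). Since a mod b = a - q*b for an integer q, any common divisor of a and b divides b and a mod b, and conversely; hence gcd(b, a mod b) = gcd(a, b). For instance (13, 9) -> (9, 4) keeps gcd = 1. At exit b = 0 and a = gcd of the original inputs.

The other options fail:
(A) a + b is constant: e.g. (a, b) = (13, 9) -> (9, 4): the sum goes from 22 to 13.
(B) a * b is constant: e.g. (a, b) = (13, 9) -> (9, 4): the product goes from 117 to 36.
(C) a - b is constant: e.g. (a, b) = (13, 9) -> (9, 4): the difference goes from 4 to 5.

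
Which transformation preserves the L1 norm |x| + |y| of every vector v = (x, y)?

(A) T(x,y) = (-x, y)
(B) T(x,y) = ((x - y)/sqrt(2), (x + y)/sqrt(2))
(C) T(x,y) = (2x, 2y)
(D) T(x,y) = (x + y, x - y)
A

A transformation preserves a norm if ||T(v)|| = ||v|| for every v; a single vector where the norm changes rules an option out.

(A) T(x,y) = (-x, y): preserves the norm -- it only permutes the coordinates and/or flips signs, which leaves |x| + |y| unchanged.
(B) T(x,y) = ((x - y)/sqrt(2), (x + y)/sqrt(2)): v = (1, 0) has norm |1| + |0| = 1, but T(v) = (sqrt(2)/2, sqrt(2)/2) has norm sqrt(2) -- not preserved.
(C) T(x,y) = (2x, 2y): v = (1, 0) has norm |1| + |0| = 1, but T(v) = (2, 0) has norm 2 -- not preserved.
(D) T(x,y) = (x + y, x - y): v = (1, 0) has norm |1| + |0| = 1, but T(v) = (1, 1) has norm 2 -- not preserved.

Therefore the answer is (A).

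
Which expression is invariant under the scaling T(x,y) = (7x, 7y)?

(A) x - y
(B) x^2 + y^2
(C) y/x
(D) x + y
C

Under the uniform scaling T(x,y) = (7x, 7y):
Substitute the transformed coordinates into each option and compare with the original:
(A) x - y  ->  (7x) - (7y) = 7x - 7y   [differs from x - y: not invariant]
(B) x^2 + y^2  ->  (7x)^2 + (7y)^2 = 49x^2 + 49y^2   [differs from x^2 + y^2: not invariant]
(C) y/x  ->  (7y)/(7x) = y/x   [equals y/x: invariant]
(D) x + y  ->  (7x) + (7y) = 7x + 7y   [differs from x + y: not invariant]

Only option (C), y/x, is unchanged by the transformation.
The common factor 7 cancels in a ratio of coordinates, while sums, products and sums of squares pick up factors of 7 or 49.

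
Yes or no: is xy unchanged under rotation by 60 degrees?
No

Applying rotation by 60 degrees: x' = x*cos(60 degrees) - y*sin(60 degrees) = x/2 - sqrt(3)y/2, y' = x*sin(60 degrees) + y*cos(60 degrees) = sqrt(3)x/2 + y/2

Substituting into xy:
(x/2 - sqrt(3)y/2)(sqrt(3)x/2 + y/2)
= sqrt(3)x^2/4 - xy/2 - sqrt(3)y^2/4

This differs from the original expression xy, so it is NOT invariant.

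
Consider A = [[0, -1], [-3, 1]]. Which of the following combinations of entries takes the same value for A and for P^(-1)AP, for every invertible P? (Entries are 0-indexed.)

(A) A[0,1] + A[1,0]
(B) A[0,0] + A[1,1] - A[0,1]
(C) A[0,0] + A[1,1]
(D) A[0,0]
C

A[0,0] + A[1,1] is the trace of A. By the cyclic property of the trace, tr(P^(-1)AP) = tr(APP^(-1)) = tr(A), so it is the same for every matrix similar to A.

The other combinations are not similarity invariants. For example, take P = [[1, 2], [0, 1]] (det P = 1), so P^(-1) = [[1, -2], [0, 1]] and
B = P^(-1)AP = [[6, 9], [-3, -5]].
Evaluating each option on A and on B:
(A) A[0,1] + A[1,0]: -4 for A, 6 for B -> changes
(B) A[0,0] + A[1,1] - A[0,1]: 2 for A, -8 for B -> changes
(C) A[0,0] + A[1,1]: 1 for A, 1 for B -> unchanged
(D) A[0,0]: 0 for A, 6 for B -> changes

Only (C) A[0,0] + A[1,1] = 1 survives (and it does so for every P, not just this one), so it is the invariant.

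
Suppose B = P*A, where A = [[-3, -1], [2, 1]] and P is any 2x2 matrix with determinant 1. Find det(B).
-1

By the multiplicative property of determinants, det(B) = det(P*A) = det(P) * det(A) = det(A),
so the determinant is invariant under multiplication by any determinant-1 matrix; we just need det(A).

det(A) = (-3)(1) - (-1)(2) = -3 - (-2) = -1

Therefore det(B) = 1 * (-1) = -1.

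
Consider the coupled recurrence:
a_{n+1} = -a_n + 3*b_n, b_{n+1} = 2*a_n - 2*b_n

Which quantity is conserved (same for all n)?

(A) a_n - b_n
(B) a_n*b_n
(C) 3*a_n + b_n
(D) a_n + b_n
D

Replace a_n by a_{n+1} = -a_n + 3*b_n and b_n by b_{n+1} = 2*a_n - 2*b_n in each option and simplify:
(A) a_n - b_n  ->  (-a_n + 3*b_n) - (2*a_n - 2*b_n) = -3*a_n + 5*b_n   [not conserved]
(B) a_n*b_n  ->  (-a_n + 3*b_n)*(2*a_n - 2*b_n) = -2*a_n^2 + 8*a_n*b_n - 6*b_n^2   [not conserved]
(C) 3*a_n + b_n  ->  3*(-a_n + 3*b_n) + (2*a_n - 2*b_n) = -a_n + 7*b_n   [not conserved]
(D) a_n + b_n  ->  (-a_n + 3*b_n) + (2*a_n - 2*b_n) = a_n + b_n   [conserved]

Only (D) a_n + b_n returns to itself after one step, so it is the conserved quantity.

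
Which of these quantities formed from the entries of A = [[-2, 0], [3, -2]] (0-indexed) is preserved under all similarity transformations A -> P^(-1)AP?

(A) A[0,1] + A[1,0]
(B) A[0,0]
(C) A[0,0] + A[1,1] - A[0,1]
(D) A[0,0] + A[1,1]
D

A[0,0] + A[1,1] is the trace of A. By the cyclic property of the trace, tr(P^(-1)AP) = tr(APP^(-1)) = tr(A), so it is the same for every matrix similar to A.

The other combinations are not similarity invariants. For example, take P = [[1, 2], [0, 1]] (det P = 1), so P^(-1) = [[1, -2], [0, 1]] and
B = P^(-1)AP = [[-8, -12], [3, 4]].
Evaluating each option on A and on B:
(A) A[0,1] + A[1,0]: 3 for A, -9 for B -> changes
(B) A[0,0]: -2 for A, -8 for B -> changes
(C) A[0,0] + A[1,1] - A[0,1]: -4 for A, 8 for B -> changes
(D) A[0,0] + A[1,1]: -4 for A, -4 for B -> unchanged

Only (D) A[0,0] + A[1,1] = -4 survives (and it does so for every P, not just this one), so it is the invariant.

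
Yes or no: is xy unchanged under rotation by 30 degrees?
No

Applying rotation by 30 degrees: x' = x*cos(30 degrees) - y*sin(30 degrees) = sqrt(3)x/2 - y/2, y' = x*sin(30 degrees) + y*cos(30 degrees) = x/2 + sqrt(3)y/2

Substituting into xy:
(sqrt(3)x/2 - y/2)(x/2 + sqrt(3)y/2)
= sqrt(3)x^2/4 + xy/2 - sqrt(3)y^2/4

This differs from the original expression xy, so it is NOT invariant.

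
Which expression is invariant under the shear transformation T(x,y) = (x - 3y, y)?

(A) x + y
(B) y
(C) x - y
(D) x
B

Under the shear T(x,y) = (x - 3y, y):
Substitute the transformed coordinates into each option and compare with the original:
(A) x + y  ->  (x - 3y) + (y) = x - 2y   [differs from x + y: not invariant]
(B) y  ->  (y) = y   [equals y: invariant]
(C) x - y  ->  (x - 3y) - (y) = x - 4y   [differs from x - y: not invariant]
(D) x  ->  (x - 3y) = x - 3y   [differs from x: not invariant]

Only option (B), y, is unchanged by the transformation.
A horizontal shear moves points parallel to the x-axis, so the y-coordinate (and any function of y alone) is unchanged.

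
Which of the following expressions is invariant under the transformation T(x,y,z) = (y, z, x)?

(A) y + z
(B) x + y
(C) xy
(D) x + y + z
D

Apply T(x,y,z) = (y, z, x) to each option, i.e. replace (x, y, z) by the transformed coordinates.
Substitute the transformed coordinates into each option and compare with the original:
(A) y + z  ->  (z) + (x) = x + z   [differs from y + z: not invariant]
(B) x + y  ->  (y) + (z) = y + z   [differs from x + y: not invariant]
(C) xy  ->  (y)(z) = yz   [differs from xy: not invariant]
(D) x + y + z  ->  (y) + (z) + (x) = x + y + z   [equals x + y + z: invariant]

Only option (D), x + y + z, is unchanged by the transformation.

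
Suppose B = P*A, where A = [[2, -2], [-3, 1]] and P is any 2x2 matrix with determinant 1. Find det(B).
-4

By the multiplicative property of determinants, det(B) = det(P*A) = det(P) * det(A) = det(A),
so the determinant is invariant under multiplication by any determinant-1 matrix; we just need det(A).

det(A) = (2)(1) - (-2)(-3) = 2 - 6 = -4

Therefore det(B) = 1 * (-4) = -4.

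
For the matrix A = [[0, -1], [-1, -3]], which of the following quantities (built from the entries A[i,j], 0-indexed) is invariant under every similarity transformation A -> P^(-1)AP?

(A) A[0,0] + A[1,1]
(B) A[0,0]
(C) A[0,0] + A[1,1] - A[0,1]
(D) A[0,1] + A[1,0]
A

A[0,0] + A[1,1] is the trace of A. By the cyclic property of the trace, tr(P^(-1)AP) = tr(APP^(-1)) = tr(A), so it is the same for every matrix similar to A.

The other combinations are not similarity invariants. For example, take P = [[1, 1], [0, 1]] (det P = 1), so P^(-1) = [[1, -1], [0, 1]] and
B = P^(-1)AP = [[1, 3], [-1, -4]].
Evaluating each option on A and on B:
(A) A[0,0] + A[1,1]: -3 for A, -3 for B -> unchanged
(B) A[0,0]: 0 for A, 1 for B -> changes
(C) A[0,0] + A[1,1] - A[0,1]: -2 for A, -6 for B -> changes
(D) A[0,1] + A[1,0]: -2 for A, 2 for B -> changes

Only (A) A[0,0] + A[1,1] = -3 survives (and it does so for every P, not just this one), so it is the invariant.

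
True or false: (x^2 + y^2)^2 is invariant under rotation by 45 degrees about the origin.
True

Applying rotation by 45 degrees: x' = x*cos(45 degrees) - y*sin(45 degrees) = sqrt(2)x/2 - sqrt(2)y/2, y' = x*sin(45 degrees) + y*cos(45 degrees) = sqrt(2)x/2 + sqrt(2)y/2

Substituting into (x^2 + y^2)^2:
((sqrt(2)x/2 - sqrt(2)y/2)^2 + (sqrt(2)x/2 + sqrt(2)y/2)^2)^2
= x^4 + 2x^2y^2 + y^4 = (x^2 + y^2)^2

This equals the original expression (x^2 + y^2)^2, so it IS invariant.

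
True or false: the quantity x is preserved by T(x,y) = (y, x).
False

Substitute T(x,y) = (y, x) into the expression and compare with the original.

Original: x
After applying T: (y) = y

This differs from the original x (difference: -x + y), so the expression is NOT invariant.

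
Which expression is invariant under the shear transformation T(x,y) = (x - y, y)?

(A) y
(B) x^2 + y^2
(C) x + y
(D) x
A

Under the shear T(x,y) = (x - y, y):
Substitute the transformed coordinates into each option and compare with the original:
(A) y  ->  (y) = y   [equals y: invariant]
(B) x^2 + y^2  ->  (x - y)^2 + (y)^2 = x^2 - 2xy + 2y^2   [differs from x^2 + y^2: not invariant]
(C) x + y  ->  (x - y) + (y) = x   [differs from x + y: not invariant]
(D) x  ->  (x - y) = x - y   [differs from x: not invariant]

Only option (A), y, is unchanged by the transformation.
A horizontal shear moves points parallel to the x-axis, so the y-coordinate (and any function of y alone) is unchanged.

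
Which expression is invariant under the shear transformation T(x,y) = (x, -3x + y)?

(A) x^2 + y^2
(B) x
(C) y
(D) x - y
B

Under the shear T(x,y) = (x, -3x + y):
Substitute the transformed coordinates into each option and compare with the original:
(A) x^2 + y^2  ->  (x)^2 + (-3x + y)^2 = 10x^2 - 6xy + y^2   [differs from x^2 + y^2: not invariant]
(B) x  ->  (x) = x   [equals x: invariant]
(C) y  ->  (-3x + y) = -3x + y   [differs from y: not invariant]
(D) x - y  ->  (x) - (-3x + y) = 4x - y   [differs from x - y: not invariant]

Only option (B), x, is unchanged by the transformation.
A vertical shear moves points parallel to the y-axis, so the x-coordinate (and any function of x alone) is unchanged.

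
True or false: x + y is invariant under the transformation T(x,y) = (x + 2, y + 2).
False

Substitute T(x,y) = (x + 2, y + 2) into the expression and compare with the original.

Original: x + y
After applying T: (x + 2) + (y + 2) = x + y + 4

This differs from the original x + y (difference: 4), so the expression is NOT invariant.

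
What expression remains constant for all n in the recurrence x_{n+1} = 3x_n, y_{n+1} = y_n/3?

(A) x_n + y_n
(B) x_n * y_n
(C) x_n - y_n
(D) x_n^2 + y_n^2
B

For the recurrence x_{n+1} = 3x_n, y_{n+1} = y_n/3:

x_{n+1} * y_{n+1} = (3x_n) * (y_n/3) = x_n * y_n
The product is conserved.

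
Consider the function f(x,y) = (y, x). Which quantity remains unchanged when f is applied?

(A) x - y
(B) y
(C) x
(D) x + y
D

For f(x,y) = (y, x):
After applying f: x' = y, y' = x. So x' + y' = y + x = x + y.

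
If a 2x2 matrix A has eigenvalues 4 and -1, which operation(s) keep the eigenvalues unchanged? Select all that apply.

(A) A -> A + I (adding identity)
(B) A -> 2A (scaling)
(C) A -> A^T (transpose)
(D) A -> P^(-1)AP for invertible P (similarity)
C and D

Eigenvalues are preserved by:
1. Similarity transformations: A -> P^(-1)AP (same characteristic polynomial)
2. Transpose: A^T has the same eigenvalues as A

Eigenvalues are NOT preserved by:
- Adding identity: eigenvalues become 4+1, -1+1
- Scaling: eigenvalues become 8, -2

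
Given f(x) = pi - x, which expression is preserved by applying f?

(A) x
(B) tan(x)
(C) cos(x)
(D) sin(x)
D

For f(x) = pi - x:
sin(pi - x) = sin(x), so sine is invariant under this transformation.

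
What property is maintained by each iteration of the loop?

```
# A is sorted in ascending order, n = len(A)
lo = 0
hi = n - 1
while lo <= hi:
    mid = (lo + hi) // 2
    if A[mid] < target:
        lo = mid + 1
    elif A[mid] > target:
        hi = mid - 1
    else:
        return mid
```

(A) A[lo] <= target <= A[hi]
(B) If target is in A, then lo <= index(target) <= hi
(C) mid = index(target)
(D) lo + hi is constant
B

A loop invariant must hold before the first iteration and be re-established by every execution of the body.

(B) If target is in A, then lo <= index(target) <= hi: Before the loop [lo, hi] = [0, n-1] covers every index. When A[mid] < target, sortedness puts target strictly to the right of mid, so setting lo = mid + 1 keeps index(target) in [lo, hi]; symmetrically for hi = mid - 1. Hence 'if target is in A then lo <= index(target) <= hi' holds after every iteration, and when lo > hi it proves target is absent.

The other options fail:
(A) A[lo] <= target <= A[hi]: fails when target is not in A (e.g. target < A[0] already violates it before the loop), so it is not maintained in general.
(C) mid = index(target): mid is just the current probe; it equals index(target) only on the iteration that returns.
(D) lo + hi is constant: each iteration moves exactly one of lo, hi, so lo + hi changes (e.g. 0 + (n-1) becomes (mid+1) + (n-1)).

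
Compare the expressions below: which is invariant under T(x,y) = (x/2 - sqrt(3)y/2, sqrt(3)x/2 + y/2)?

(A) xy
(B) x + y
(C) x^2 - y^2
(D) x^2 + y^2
D

An expression E(x,y) is invariant under T if E(T(x,y)) = E(x,y). Here T(x,y) = (x/2 - sqrt(3)y/2, sqrt(3)x/2 + y/2).
Substitute the transformed coordinates into each option and compare with the original:
(A) xy  ->  (x/2 - sqrt(3)y/2)(sqrt(3)x/2 + y/2) = sqrt(3)x^2/4 - xy/2 - sqrt(3)y^2/4   [differs from xy: not invariant]
(B) x + y  ->  (x/2 - sqrt(3)y/2) + (sqrt(3)x/2 + y/2) = x/2 + sqrt(3)x/2 - sqrt(3)y/2 + y/2   [differs from x + y: not invariant]
(C) x^2 - y^2  ->  (x/2 - sqrt(3)y/2)^2 - (sqrt(3)x/2 + y/2)^2 = -x^2/2 - sqrt(3)xy + y^2/2   [differs from x^2 - y^2: not invariant]
(D) x^2 + y^2  ->  (x/2 - sqrt(3)y/2)^2 + (sqrt(3)x/2 + y/2)^2 = x^2 + y^2   [equals x^2 + y^2: invariant]

Only option (D), x^2 + y^2, is unchanged by the transformation.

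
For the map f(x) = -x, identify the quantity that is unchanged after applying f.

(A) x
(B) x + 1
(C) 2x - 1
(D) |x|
D

For f(x) = -x:
Applying f replaces x by -x. Since |-x| = |x|, the absolute value is unchanged by f, whereas x -> -x, 2x - 1 -> -2x - 1 and x + 1 -> -x + 1 all change.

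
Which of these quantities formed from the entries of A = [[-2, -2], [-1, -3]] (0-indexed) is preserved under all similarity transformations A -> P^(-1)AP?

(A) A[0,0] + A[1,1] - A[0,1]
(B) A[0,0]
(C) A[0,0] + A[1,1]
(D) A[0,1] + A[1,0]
C

A[0,0] + A[1,1] is the trace of A. By the cyclic property of the trace, tr(P^(-1)AP) = tr(APP^(-1)) = tr(A), so it is the same for every matrix similar to A.

The other combinations are not similarity invariants. For example, take P = [[1, 2], [0, 1]] (det P = 1), so P^(-1) = [[1, -2], [0, 1]] and
B = P^(-1)AP = [[0, 4], [-1, -5]].
Evaluating each option on A and on B:
(A) A[0,0] + A[1,1] - A[0,1]: -3 for A, -9 for B -> changes
(B) A[0,0]: -2 for A, 0 for B -> changes
(C) A[0,0] + A[1,1]: -5 for A, -5 for B -> unchanged
(D) A[0,1] + A[1,0]: -3 for A, 3 for B -> changes

Only (C) A[0,0] + A[1,1] = -5 survives (and it does so for every P, not just this one), so it is the invariant.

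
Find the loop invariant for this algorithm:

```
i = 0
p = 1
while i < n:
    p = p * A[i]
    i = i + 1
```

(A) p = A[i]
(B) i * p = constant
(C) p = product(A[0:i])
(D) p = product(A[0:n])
C

A loop invariant must hold before the first iteration and be re-established by every execution of the body.

(C) p = product(A[0:i]): Initially i = 0 and p = 1 = product of the empty slice A[0:0]. If p = product(A[0:i]) holds at the top of an iteration, the body sets p to product(A[0:i]) * A[i] = product(A[0:i+1]) and then i to i+1, so the property is restored. At exit i = n, giving p = product(A[0:n]).

The other options fail:
(A) p = A[i]: after the first iteration p = A[0] but i = 1; in general p is a product of several elements, not a single one.
(B) i * p = constant: initially i * p = 0, but after one iteration it is 1 * A[0], which is nonzero in general.
(D) p = product(A[0:n]): false before the loop (p = 1, not the full product) -- it only becomes true at exit.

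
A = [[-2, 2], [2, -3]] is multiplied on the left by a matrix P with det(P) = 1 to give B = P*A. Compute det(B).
2

By the multiplicative property of determinants, det(B) = det(P*A) = det(P) * det(A) = det(A),
so the determinant is invariant under multiplication by any determinant-1 matrix; we just need det(A).

det(A) = (-2)(-3) - (2)(2) = 6 - 4 = 2

Therefore det(B) = 1 * 2 = 2.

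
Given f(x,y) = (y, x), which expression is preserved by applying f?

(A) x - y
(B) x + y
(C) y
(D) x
B

For f(x,y) = (y, x):
After applying f: x' = y, y' = x. So x' + y' = y + x = x + y.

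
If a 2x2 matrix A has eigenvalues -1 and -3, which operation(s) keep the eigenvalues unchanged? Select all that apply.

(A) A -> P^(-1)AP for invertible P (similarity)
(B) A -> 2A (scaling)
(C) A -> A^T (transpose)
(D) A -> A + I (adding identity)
A and C

Eigenvalues are preserved by:
1. Similarity transformations: A -> P^(-1)AP (same characteristic polynomial)
2. Transpose: A^T has the same eigenvalues as A

Eigenvalues are NOT preserved by:
- Adding identity: eigenvalues become -1+1, -3+1
- Scaling: eigenvalues become -2, -6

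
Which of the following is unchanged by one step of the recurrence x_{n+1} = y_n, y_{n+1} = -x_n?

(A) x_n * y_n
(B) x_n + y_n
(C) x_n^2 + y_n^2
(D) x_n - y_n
C

For the recurrence x_{n+1} = y_n, y_{n+1} = -x_n:

x_{n+1}^2 + y_{n+1}^2 = y_n^2 + (-x_n)^2 = x_n^2 + y_n^2
The sum of squares is conserved (like energy in a harmonic oscillator).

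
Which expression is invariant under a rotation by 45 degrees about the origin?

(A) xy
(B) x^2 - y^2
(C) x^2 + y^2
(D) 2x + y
C

A rotation by 45 degrees sends (x, y) to (sqrt(2)x/2 - sqrt(2)y/2, sqrt(2)x/2 + sqrt(2)y/2).
Substitute the transformed coordinates into each option and compare with the original:
(A) xy  ->  (sqrt(2)x/2 - sqrt(2)y/2)(sqrt(2)x/2 + sqrt(2)y/2) = x^2/2 - y^2/2   [differs from xy: not invariant]
(B) x^2 - y^2  ->  (sqrt(2)x/2 - sqrt(2)y/2)^2 - (sqrt(2)x/2 + sqrt(2)y/2)^2 = -2xy   [differs from x^2 - y^2: not invariant]
(C) x^2 + y^2  ->  (sqrt(2)x/2 - sqrt(2)y/2)^2 + (sqrt(2)x/2 + sqrt(2)y/2)^2 = x^2 + y^2   [equals x^2 + y^2: invariant]
(D) 2x + y  ->  2(sqrt(2)x/2 - sqrt(2)y/2) + (sqrt(2)x/2 + sqrt(2)y/2) = 3sqrt(2)x/2 - sqrt(2)y/2   [differs from 2x + y: not invariant]

Only option (C), x^2 + y^2, is unchanged by the transformation.
Geometrically, x^2 + y^2 is the squared distance from the origin, which every rotation about the origin preserves.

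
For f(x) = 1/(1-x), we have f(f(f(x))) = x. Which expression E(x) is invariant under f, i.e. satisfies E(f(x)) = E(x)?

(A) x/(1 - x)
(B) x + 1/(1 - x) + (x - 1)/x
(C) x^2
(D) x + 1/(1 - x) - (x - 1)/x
B

Replace x by f(x) = 1/(1 - x) in each option and simplify. As a quick numerical cross-check, also compare E(3) with E(f(3)) = E(-1/2).

(A) x/(1 - x)  ->  (1/(1 - x))/(1 - (1/(1 - x))) = -1/x; check: E(3) = -3/2 but E(-1/2) = -1/3.   [not invariant]
(B) x + 1/(1 - x) + (x - 1)/x  ->  (1/(1 - x)) + 1/(1 - (1/(1 - x))) + ((1/(1 - x)) - 1)/(1/(1 - x)), which simplifies back to x + 1/(1 - x) + (x - 1)/x; check: E(3) = 19/6, E(-1/2) = 19/6.   [invariant]
(C) x^2  ->  (1/(1 - x))^2 = (x - 1)^(-2); check: E(3) = 9 but E(-1/2) = 1/4.   [not invariant]
(D) x + 1/(1 - x) - (x - 1)/x  ->  (1/(1 - x)) + 1/(1 - (1/(1 - x))) - ((1/(1 - x)) - 1)/(1/(1 - x)) = (x^2(1 - x) - x + (x - 1)^2)/(x(x - 1)); check: E(3) = 11/6 but E(-1/2) = -17/6.   [not invariant]

Only (B) is unchanged. Indeed f(f(x)) = 1/(1 - 1/(1-x)) = (1-x)/(-x) = (x-1)/x, so E(x) = x + f(x) + f(f(x)) is the sum over the whole 3-cycle; applying f just permutes the three terms cyclically (x -> f(x) -> f(f(x)) -> x), leaving the sum unchanged.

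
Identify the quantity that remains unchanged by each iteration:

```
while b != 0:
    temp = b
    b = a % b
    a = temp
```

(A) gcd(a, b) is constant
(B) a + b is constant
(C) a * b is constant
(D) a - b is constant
A

A loop invariant must hold before the first iteration and be re-established by every execution of the body.

(A) gcd(a, b) is constant: One iteration replaces (a, b) by (b, a mod b). Since a mod b = a - q*b for an integer q, any common divisor of a and b divides b and a mod b, and conversely; hence gcd(b, a mod b) = gcd(a, b). For instance (34, 5) -> (5, 4) keeps gcd = 1. At exit b = 0 and a = gcd of the original inputs.

The other options fail:
(B) a + b is constant: e.g. (a, b) = (34, 5) -> (5, 4): the sum goes from 39 to 9.
(C) a * b is constant: e.g. (a, b) = (34, 5) -> (5, 4): the product goes from 170 to 20.
(D) a - b is constant: e.g. (a, b) = (34, 5) -> (5, 4): the difference goes from 29 to 1.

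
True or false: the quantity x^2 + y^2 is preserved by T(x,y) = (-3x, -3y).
False

Substitute T(x,y) = (-3x, -3y) into the expression and compare with the original.

Original: x^2 + y^2
After applying T: (-3x)^2 + (-3y)^2 = 9x^2 + 9y^2

This differs from the original x^2 + y^2 (difference: 8x^2 + 8y^2), so the expression is NOT invariant.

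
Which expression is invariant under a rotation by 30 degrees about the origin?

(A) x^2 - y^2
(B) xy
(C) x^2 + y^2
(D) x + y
C

A rotation by 30 degrees sends (x, y) to (sqrt(3)x/2 - y/2, x/2 + sqrt(3)y/2).
Substitute the transformed coordinates into each option and compare with the original:
(A) x^2 - y^2  ->  (sqrt(3)x/2 - y/2)^2 - (x/2 + sqrt(3)y/2)^2 = x^2/2 - sqrt(3)xy - y^2/2   [differs from x^2 - y^2: not invariant]
(B) xy  ->  (sqrt(3)x/2 - y/2)(x/2 + sqrt(3)y/2) = sqrt(3)x^2/4 + xy/2 - sqrt(3)y^2/4   [differs from xy: not invariant]
(C) x^2 + y^2  ->  (sqrt(3)x/2 - y/2)^2 + (x/2 + sqrt(3)y/2)^2 = x^2 + y^2   [equals x^2 + y^2: invariant]
(D) x + y  ->  (sqrt(3)x/2 - y/2) + (x/2 + sqrt(3)y/2) = x/2 + sqrt(3)x/2 - y/2 + sqrt(3)y/2   [differs from x + y: not invariant]

Only option (C), x^2 + y^2, is unchanged by the transformation.
Geometrically, x^2 + y^2 is the squared distance from the origin, which every rotation about the origin preserves.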